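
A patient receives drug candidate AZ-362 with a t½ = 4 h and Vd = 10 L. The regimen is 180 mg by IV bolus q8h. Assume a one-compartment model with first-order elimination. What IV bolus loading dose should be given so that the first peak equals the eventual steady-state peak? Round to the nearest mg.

f = (1/2)^(8/4) ≈ 0.250000; accumulation ratio R = 1/(1−f) ≈ 1.33333.
Loading dose to hit Cmax,ss on first dose: D_load = D_maint·R ≈ 180 × 1.33333 ≈ 240.00 mg.

240 mg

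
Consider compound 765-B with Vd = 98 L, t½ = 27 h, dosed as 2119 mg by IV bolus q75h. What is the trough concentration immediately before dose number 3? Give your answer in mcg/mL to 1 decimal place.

f = (1/2)^(τ/t½) = (1/2)^(75/27) ≈ 0.1458.
C₀ = D/Vd = 2119/98 ≈ 21.622 mcg/mL.
Before the 3rd dose, 2 doses have been given. Superposition: Cmin = C₀·(f + f²).
≈ 21.622 × (0.1458 + 0.0213) ≈ 21.622 × 0.1671 ≈ 3.613 mcg/mL.

3.6 mcg/mL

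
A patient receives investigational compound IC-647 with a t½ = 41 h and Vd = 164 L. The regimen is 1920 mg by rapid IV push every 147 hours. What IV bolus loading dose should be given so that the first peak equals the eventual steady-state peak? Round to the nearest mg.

2094 mg

f = (1/2)^(147/41) ≈ 0.083310; accumulation ratio R = 1/(1−f) ≈ 1.09088.
Loading dose to hit Cmax,ss on first dose: D_load = D_maint·R ≈ 1920 × 1.09088 ≈ 2094.49 mg.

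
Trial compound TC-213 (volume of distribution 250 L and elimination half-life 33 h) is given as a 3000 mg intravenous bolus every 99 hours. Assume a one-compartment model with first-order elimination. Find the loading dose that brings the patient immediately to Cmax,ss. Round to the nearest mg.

3429 mg

f = (1/2)^(99/33) ≈ 0.125000; accumulation ratio R = 1/(1−f) ≈ 1.14286.
Loading dose to hit Cmax,ss on first dose: D_load = D_maint·R ≈ 3000 × 1.14286 ≈ 3428.58 mg.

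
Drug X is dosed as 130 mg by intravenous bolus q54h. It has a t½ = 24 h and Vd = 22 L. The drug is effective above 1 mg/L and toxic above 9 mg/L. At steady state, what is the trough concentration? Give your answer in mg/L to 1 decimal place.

τ/t½ = 54/24 ≈ 2.25, so fraction remaining f = (1/2)^(54/24) ≈ 0.2102.
Accumulation ratio R = 1/(1 − f) ≈ 1/0.7898 ≈ 1.2661.
Each bolus raises the concentration by D/Vd = 130/22 ≈ 5.909 mg/L.
Steady-state peak Cmax,ss = C₀·R ≈ 5.909 × 1.2661 ≈ 7.481 mg/L.
Steady-state trough Cmin,ss = Cmax,ss·f ≈ 7.481 × 0.2102 ≈ 1.573 mg/L.
Trough 1.6 mg/L vs MEC 1 mg/L: adequate.

1.6 mg/L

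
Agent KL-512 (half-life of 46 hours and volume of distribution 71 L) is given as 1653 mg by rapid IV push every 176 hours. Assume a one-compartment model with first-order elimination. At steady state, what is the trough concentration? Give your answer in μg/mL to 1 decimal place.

τ/t½ = 176/46 ≈ 3.8261, so fraction remaining f = (1/2)^(176/46) ≈ 0.0705.
Each bolus raises the concentration by D/Vd = 1653/71 ≈ 23.282 μg/mL.
Steady-state trough Cmin,ss = C₀·f/(1−f) ≈ 23.282 × 0.0705/0.9295 ≈ 1.766 μg/mL.

1.8 μg/mL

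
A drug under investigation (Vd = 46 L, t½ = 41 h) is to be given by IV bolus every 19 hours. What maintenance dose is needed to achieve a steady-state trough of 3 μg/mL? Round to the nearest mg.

52 mg

τ/t½ = 19/41 ≈ 0.46341, so f = (1/2)^(19/41) ≈ 0.725268.
Cmin,ss = (D/Vd)·f/(1−f), so D = Cmin,ss·Vd·(1−f)/f.
D = 3 × 46 × (1−f)/f ≈ 3 × 46 × 0.37880 ≈ 52.27 mg.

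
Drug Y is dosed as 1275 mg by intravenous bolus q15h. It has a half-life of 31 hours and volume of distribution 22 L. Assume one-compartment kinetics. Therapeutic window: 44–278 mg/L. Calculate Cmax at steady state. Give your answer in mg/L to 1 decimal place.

τ/t½ = 15/31 ≈ 0.48387, so fraction remaining f = (1/2)^(15/31) ≈ 0.7151.
At steady state, accumulation factor R = 1/(1 − e^(−kτ)) ≈ 3.5100.
Each bolus raises the concentration by D/Vd = 1275/22 ≈ 57.955 mg/L.
Cmax,ss = C₀/(1 − f) ≈ 57.955/0.2849 ≈ 203.422 mg/L.
Peak 203.4 mg/L vs MTC 278 mg/L: below toxic threshold.

203.4 mg/L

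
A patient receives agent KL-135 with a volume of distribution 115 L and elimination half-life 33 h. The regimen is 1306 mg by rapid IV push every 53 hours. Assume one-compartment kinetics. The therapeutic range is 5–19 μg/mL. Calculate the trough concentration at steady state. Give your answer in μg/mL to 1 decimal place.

Over one 53-h interval, 53/33 ≈ 1.6061 half-lives elapse, leaving f ≈ 0.3285 of each dose.
Single-dose peak C₀ = D/Vd = 1306/115 ≈ 11.357 μg/mL.
Steady-state trough Cmin,ss = C₀·f/(1−f) ≈ 11.357 × 0.3285/0.6715 ≈ 5.556 μg/mL.
Trough 5.6 μg/mL vs MEC 5 μg/mL: adequate.

5.6 μg/mL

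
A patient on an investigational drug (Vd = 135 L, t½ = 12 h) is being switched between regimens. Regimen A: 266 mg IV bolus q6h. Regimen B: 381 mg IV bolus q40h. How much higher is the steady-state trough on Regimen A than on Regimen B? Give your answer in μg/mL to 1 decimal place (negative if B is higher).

4.4 μg/mL

Regimen A: f = (1/2)^(6/12) ≈ 0.7071; Cmin,ss = (266/135)·f/(1−f) ≈ 4.757 μg/mL.
Regimen B: f = (1/2)^(40/12) ≈ 0.0992; Cmin,ss = (381/135)·f/(1−f) ≈ 0.311 μg/mL.
Difference ≈ 4.757 − 0.311 ≈ 4.446 μg/mL.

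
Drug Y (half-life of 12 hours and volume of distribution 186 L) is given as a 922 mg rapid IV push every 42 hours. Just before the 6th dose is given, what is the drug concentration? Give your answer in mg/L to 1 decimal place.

f = (1/2)^(τ/t½) = (1/2)^(42/12) ≈ 0.0884.
C₀ = D/Vd = 922/186 ≈ 4.957 mg/L.
Before the 6th dose, 5 doses have been given. Superposition: Cmin = C₀·(f + f² + … + f^5).
≈ 4.957 × (0.0884 + 0.0078 + 0.0007 + 0.0001 + 0.0000) ≈ 4.957 × 0.0970 ≈ 0.481 mg/L.

0.5 mg/L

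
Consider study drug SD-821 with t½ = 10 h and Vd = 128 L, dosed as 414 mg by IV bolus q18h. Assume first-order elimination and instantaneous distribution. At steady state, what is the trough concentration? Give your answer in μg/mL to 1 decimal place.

1.3 μg/mL

k = ln2/t½ = ln2/10 ≈ 0.069315 h⁻¹; fraction remaining f = e^(−kτ) = e^(−0.069315×18) ≈ 0.2872.
Each bolus raises the concentration by D/Vd = 414/128 ≈ 3.234 μg/mL.
Steady-state trough Cmin,ss = C₀·f/(1−f) ≈ 3.234 × 0.2872/0.7128 ≈ 1.303 μg/mL.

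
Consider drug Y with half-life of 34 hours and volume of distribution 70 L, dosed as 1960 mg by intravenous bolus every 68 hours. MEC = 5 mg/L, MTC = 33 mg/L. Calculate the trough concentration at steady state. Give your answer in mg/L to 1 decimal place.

9.3 mg/L

The dosing interval is 2 half-lives, so f = 2^(−2) = 0.25.
Accumulation ratio R = 1/(1 − f) = 1/0.75 = 4/3.
Single-dose peak C₀ = D/Vd = 1960/70 = 28 mg/L.
Steady-state peak Cmax,ss = C₀·R = 28 × 4/3 ≈ 37.333 mg/L.
Steady-state trough Cmin,ss = Cmax,ss·f ≈ 37.333 × 0.25 ≈ 9.333 mg/L.
Trough 9.3 mg/L vs MEC 5 mg/L: adequate.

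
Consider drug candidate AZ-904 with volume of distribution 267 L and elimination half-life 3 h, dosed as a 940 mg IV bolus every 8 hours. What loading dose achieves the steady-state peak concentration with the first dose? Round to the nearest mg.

1116 mg

f = (1/2)^(8/3) ≈ 0.157490; accumulation ratio R = 1/(1−f) ≈ 1.18693.
Loading dose to hit Cmax,ss on first dose: D_load = D_maint·R ≈ 940 × 1.18693 ≈ 1115.71 mg.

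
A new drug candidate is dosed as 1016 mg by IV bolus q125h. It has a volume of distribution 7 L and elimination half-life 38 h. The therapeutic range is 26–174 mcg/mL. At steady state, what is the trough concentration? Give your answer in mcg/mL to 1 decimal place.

16.5 mcg/mL

τ/t½ = 125/38 ≈ 3.2895, so fraction remaining f = (1/2)^(125/38) ≈ 0.1023.
Accumulation ratio R = 1/(1 − f) ≈ 1/0.8977 ≈ 1.1140.
Each bolus raises the concentration by D/Vd = 1016/7 ≈ 145.143 mcg/mL.
Steady-state peak Cmax,ss = C₀·R ≈ 145.143 × 1.1140 ≈ 161.689 mcg/mL.
Steady-state trough Cmin,ss = Cmax,ss·f ≈ 161.689 × 0.1023 ≈ 16.541 mcg/mL.
Trough 16.5 mcg/mL vs MEC 26 mcg/mL: subtherapeutic.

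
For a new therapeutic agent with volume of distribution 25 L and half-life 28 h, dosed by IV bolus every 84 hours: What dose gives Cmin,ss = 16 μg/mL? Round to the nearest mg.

2800 mg

τ/t½ = 84/28 ≈ 3, so f = (1/2)^(84/28) ≈ 0.125000.
Cmin,ss = (D/Vd)·f/(1−f), so D = Cmin,ss·Vd·(1−f)/f.
D = 16 × 25 × (1−f)/f ≈ 16 × 25 × 7.00000 ≈ 2800.00 mg.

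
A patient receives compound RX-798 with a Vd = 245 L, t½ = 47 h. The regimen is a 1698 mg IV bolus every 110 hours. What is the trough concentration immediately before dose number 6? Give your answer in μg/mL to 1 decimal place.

1.7 μg/mL

f = (1/2)^(τ/t½) = (1/2)^(110/47) ≈ 0.1975.
C₀ = D/Vd = 1698/245 ≈ 6.931 μg/mL.
Before the 6th dose, 5 doses have been given. Superposition: Cmin = C₀·(f + f² + … + f^5).
≈ 6.931 × (0.1975 + 0.0390 + 0.0077 + 0.0015 + 0.0003) ≈ 6.931 × 0.2460 ≈ 1.705 μg/mL.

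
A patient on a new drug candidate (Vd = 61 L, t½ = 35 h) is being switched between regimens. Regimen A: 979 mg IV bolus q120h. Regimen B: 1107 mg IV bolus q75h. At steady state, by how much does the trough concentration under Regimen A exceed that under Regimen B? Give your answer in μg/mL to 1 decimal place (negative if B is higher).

Regimen A: f = (1/2)^(120/35) ≈ 0.0929; Cmin,ss = (979/61)·f/(1−f) ≈ 1.644 μg/mL.
Regimen B: f = (1/2)^(75/35) ≈ 0.2264; Cmin,ss = (1107/61)·f/(1−f) ≈ 5.311 μg/mL.
Difference ≈ 1.644 − 5.311 ≈ -3.667 μg/mL.

-3.7 μg/mL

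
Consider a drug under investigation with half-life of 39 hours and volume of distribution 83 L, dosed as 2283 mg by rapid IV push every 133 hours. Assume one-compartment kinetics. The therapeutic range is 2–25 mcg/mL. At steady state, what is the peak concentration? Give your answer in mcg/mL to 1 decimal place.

Over one 133-h interval, 133/39 ≈ 3.4103 half-lives elapse, leaving f ≈ 0.0941 of each dose.
Accumulation ratio R = 1/(1 − f) ≈ 1/0.9059 ≈ 1.1039.
Each bolus raises the concentration by D/Vd = 2283/83 ≈ 27.506 mcg/mL.
Steady-state peak Cmax,ss = C₀·R ≈ 27.506 × 1.1039 ≈ 30.364 mcg/mL.
Peak 30.4 mcg/mL vs MTC 25 mcg/mL: exceeds toxic threshold.

30.4 mcg/mL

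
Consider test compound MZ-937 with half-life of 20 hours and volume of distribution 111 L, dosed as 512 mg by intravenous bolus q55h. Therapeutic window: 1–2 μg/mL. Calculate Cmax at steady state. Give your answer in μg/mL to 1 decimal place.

k = ln2/t½ = ln2/20 ≈ 0.034657 h⁻¹; fraction remaining f = e^(−kτ) = e^(−0.034657×55) ≈ 0.1487.
At steady state, accumulation factor R = 1/(1 − e^(−kτ)) ≈ 1.1747.
Single-dose peak C₀ = D/Vd = 512/111 ≈ 4.613 μg/mL.
Cmax,ss = C₀/(1 − f) ≈ 4.613/0.8513 ≈ 5.419 μg/mL.
Peak 5.4 μg/mL vs MTC 2 μg/mL: exceeds toxic threshold.

5.4 μg/mL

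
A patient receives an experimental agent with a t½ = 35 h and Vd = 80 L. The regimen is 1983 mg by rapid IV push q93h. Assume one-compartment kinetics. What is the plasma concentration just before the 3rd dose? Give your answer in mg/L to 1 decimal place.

4.6 mg/L

f = (1/2)^(τ/t½) = (1/2)^(93/35) ≈ 0.1585.
C₀ = D/Vd = 1983/80 ≈ 24.788 mg/L.
Before the 3rd dose, 2 doses have been given. Superposition: Cmin = C₀·(f + f²).
≈ 24.788 × (0.1585 + 0.0251) ≈ 24.788 × 0.1836 ≈ 4.551 mg/L.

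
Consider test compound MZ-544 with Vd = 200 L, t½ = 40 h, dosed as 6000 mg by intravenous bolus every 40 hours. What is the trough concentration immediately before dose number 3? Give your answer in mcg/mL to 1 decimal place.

22.5 mcg/mL

f = (1/2)^(τ/t½) = (1/2)^(40/40) ≈ 0.5000.
C₀ = D/Vd = 6000/200 ≈ 30.000 mcg/mL.
Before the 3rd dose, 2 doses have been given. Superposition: Cmin = C₀·(f + f²).
≈ 30.000 × (0.5000 + 0.2500) ≈ 30.000 × 0.7500 ≈ 22.500 mcg/mL.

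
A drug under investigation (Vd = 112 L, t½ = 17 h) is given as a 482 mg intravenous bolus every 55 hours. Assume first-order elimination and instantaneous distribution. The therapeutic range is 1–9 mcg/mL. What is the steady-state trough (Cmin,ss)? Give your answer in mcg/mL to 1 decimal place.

0.5 mcg/mL

τ/t½ = 55/17 ≈ 3.2353, so fraction remaining f = (1/2)^(55/17) ≈ 0.1062.
Accumulation ratio R = 1/(1 − f) ≈ 1/0.8938 ≈ 1.1188.
Each bolus raises the concentration by D/Vd = 482/112 ≈ 4.304 mcg/mL.
Cmax,ss = C₀/(1 − f) ≈ 4.304/0.8938 ≈ 4.815 mcg/mL.
One interval later, Cmin,ss = Cmax,ss·e^(−kτ) ≈ 4.815 × 0.1062 ≈ 0.511 mcg/mL.
Trough 0.5 mcg/mL vs MEC 1 mcg/mL: subtherapeutic.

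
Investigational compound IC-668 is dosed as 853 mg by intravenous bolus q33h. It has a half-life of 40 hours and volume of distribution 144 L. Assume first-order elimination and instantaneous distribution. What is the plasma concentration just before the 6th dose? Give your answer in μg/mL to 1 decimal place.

7.2 μg/mL

f = (1/2)^(τ/t½) = (1/2)^(33/40) ≈ 0.5645.
C₀ = D/Vd = 853/144 ≈ 5.924 μg/mL.
Before the 6th dose, 5 doses have been given. Superposition: Cmin = C₀·(f + f² + … + f^5).
≈ 5.924 × (0.5645 + 0.3187 + 0.1799 + 0.1015 + 0.0573) ≈ 5.924 × 1.2219 ≈ 7.239 μg/mL.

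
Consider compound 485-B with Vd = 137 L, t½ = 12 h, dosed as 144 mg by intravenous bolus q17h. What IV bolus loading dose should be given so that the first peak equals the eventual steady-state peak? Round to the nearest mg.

230 mg

f = (1/2)^(17/12) ≈ 0.374577; accumulation ratio R = 1/(1−f) ≈ 1.59892.
Loading dose to hit Cmax,ss on first dose: D_load = D_maint·R ≈ 144 × 1.59892 ≈ 230.24 mg.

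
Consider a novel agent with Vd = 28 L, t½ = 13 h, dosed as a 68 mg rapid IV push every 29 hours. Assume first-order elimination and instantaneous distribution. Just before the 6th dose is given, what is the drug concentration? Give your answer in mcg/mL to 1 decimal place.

f = (1/2)^(τ/t½) = (1/2)^(29/13) ≈ 0.2130.
C₀ = D/Vd = 68/28 ≈ 2.429 mcg/mL.
Before the 6th dose, 5 doses have been given. Superposition: Cmin = C₀·(f + f² + … + f^5).
≈ 2.429 × (0.2130 + 0.0454 + 0.0097 + 0.0021 + 0.0004) ≈ 2.429 × 0.2706 ≈ 0.657 mcg/mL.

0.7 mcg/mL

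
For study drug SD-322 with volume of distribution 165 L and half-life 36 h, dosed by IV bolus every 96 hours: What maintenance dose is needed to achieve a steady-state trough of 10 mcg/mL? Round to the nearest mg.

τ/t½ = 96/36 ≈ 2.6667, so f = (1/2)^(96/36) ≈ 0.157490.
Cmin,ss = (D/Vd)·f/(1−f), so D = Cmin,ss·Vd·(1−f)/f.
D = 10 × 165 × (1−f)/f ≈ 10 × 165 × 5.34961 ≈ 8826.86 mg.

8827 mg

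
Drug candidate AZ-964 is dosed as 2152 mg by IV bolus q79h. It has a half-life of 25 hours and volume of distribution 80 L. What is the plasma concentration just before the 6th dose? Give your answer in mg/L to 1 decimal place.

3.4 mg/L

f = (1/2)^(τ/t½) = (1/2)^(79/25) ≈ 0.1119.
C₀ = D/Vd = 2152/80 ≈ 26.900 mg/L.
Before the 6th dose, 5 doses have been given. Superposition: Cmin = C₀·(f + f² + … + f^5).
≈ 26.900 × (0.1119 + 0.0125 + 0.0014 + 0.0002 + 0.0000) ≈ 26.900 × 0.1260 ≈ 3.389 mg/L.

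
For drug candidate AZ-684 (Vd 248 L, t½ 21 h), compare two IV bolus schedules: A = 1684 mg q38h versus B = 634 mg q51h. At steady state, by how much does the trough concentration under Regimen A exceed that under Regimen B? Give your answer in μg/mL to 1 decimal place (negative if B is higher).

2.1 μg/mL

Regimen A: f = (1/2)^(38/21) ≈ 0.2853; Cmin,ss = (1684/248)·f/(1−f) ≈ 2.711 μg/mL.
Regimen B: f = (1/2)^(51/21) ≈ 0.1857; Cmin,ss = (634/248)·f/(1−f) ≈ 0.583 μg/mL.
Difference ≈ 2.711 − 0.583 ≈ 2.128 μg/mL.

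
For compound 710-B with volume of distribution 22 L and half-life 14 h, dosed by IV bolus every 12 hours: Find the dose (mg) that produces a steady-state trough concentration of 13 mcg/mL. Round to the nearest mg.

τ/t½ = 12/14 ≈ 0.85714, so f = (1/2)^(12/14) ≈ 0.552045.
Cmin,ss = (D/Vd)·f/(1−f), so D = Cmin,ss·Vd·(1−f)/f.
D = 13 × 22 × (1−f)/f ≈ 13 × 22 × 0.81145 ≈ 232.07 mg.

232 mg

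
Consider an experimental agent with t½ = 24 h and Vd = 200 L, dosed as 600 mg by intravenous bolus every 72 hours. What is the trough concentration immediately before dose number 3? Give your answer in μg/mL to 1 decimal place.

f = (1/2)^(τ/t½) = (1/2)^(72/24) ≈ 0.1250.
C₀ = D/Vd = 600/200 ≈ 3.000 μg/mL.
Before the 3rd dose, 2 doses have been given. Superposition: Cmin = C₀·(f + f²).
≈ 3.000 × (0.1250 + 0.0156) ≈ 3.000 × 0.1406 ≈ 0.422 μg/mL.

0.4 μg/mL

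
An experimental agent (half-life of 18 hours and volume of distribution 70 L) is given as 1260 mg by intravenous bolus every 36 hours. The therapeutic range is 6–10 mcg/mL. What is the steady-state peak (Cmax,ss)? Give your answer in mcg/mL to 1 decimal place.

τ = 36 h = 2 half-lives, so f = (1/2)^2 = 0.25.
Accumulation ratio R = 1/(1 − f) = 1/0.75 = 4/3.
Single-dose peak C₀ = D/Vd = 1260/70 = 18 mcg/mL.
Steady-state peak Cmax,ss = C₀·R = 18 × 4/3 ≈ 24.000 mcg/mL.
Peak 24.0 mcg/mL vs MTC 10 mcg/mL: exceeds toxic threshold.

24.0 mcg/mL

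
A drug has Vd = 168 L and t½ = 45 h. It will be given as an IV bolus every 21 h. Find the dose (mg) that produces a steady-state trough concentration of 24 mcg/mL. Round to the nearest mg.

1540 mg

τ/t½ = 21/45 ≈ 0.46667, so f = (1/2)^(21/45) ≈ 0.723635.
Cmin,ss = (D/Vd)·f/(1−f), so D = Cmin,ss·Vd·(1−f)/f.
D = 24 × 168 × (1−f)/f ≈ 24 × 168 × 0.38191 ≈ 1539.86 mg.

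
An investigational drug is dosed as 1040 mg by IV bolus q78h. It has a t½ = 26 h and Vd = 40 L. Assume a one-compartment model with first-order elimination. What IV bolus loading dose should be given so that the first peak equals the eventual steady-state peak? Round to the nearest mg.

f = (1/2)^(78/26) ≈ 0.125000; accumulation ratio R = 1/(1−f) ≈ 1.14286.
Loading dose to hit Cmax,ss on first dose: D_load = D_maint·R ≈ 1040 × 1.14286 ≈ 1188.57 mg.

1189 mg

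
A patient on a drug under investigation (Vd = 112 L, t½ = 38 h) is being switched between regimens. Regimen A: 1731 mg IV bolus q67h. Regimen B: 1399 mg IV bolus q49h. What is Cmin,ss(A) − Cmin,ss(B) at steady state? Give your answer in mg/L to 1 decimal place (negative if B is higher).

Regimen A: f = (1/2)^(67/38) ≈ 0.2946; Cmin,ss = (1731/112)·f/(1−f) ≈ 6.455 mg/L.
Regimen B: f = (1/2)^(49/38) ≈ 0.4091; Cmin,ss = (1399/112)·f/(1−f) ≈ 8.648 mg/L.
Difference ≈ 6.455 − 8.648 ≈ -2.193 mg/L.

-2.2 mg/L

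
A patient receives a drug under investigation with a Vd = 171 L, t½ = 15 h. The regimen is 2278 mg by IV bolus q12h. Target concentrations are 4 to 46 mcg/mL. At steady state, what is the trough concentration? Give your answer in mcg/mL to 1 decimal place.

18.0 mcg/mL

τ/t½ = 12/15 ≈ 0.8, so fraction remaining f = (1/2)^(12/15) ≈ 0.5743.
Single-dose peak C₀ = D/Vd = 2278/171 ≈ 13.322 mcg/mL.
Steady-state trough Cmin,ss = C₀·f/(1−f) ≈ 13.322 × 0.5743/0.4257 ≈ 17.972 mcg/mL.
Trough 18.0 mcg/mL vs MEC 4 mcg/mL: adequate.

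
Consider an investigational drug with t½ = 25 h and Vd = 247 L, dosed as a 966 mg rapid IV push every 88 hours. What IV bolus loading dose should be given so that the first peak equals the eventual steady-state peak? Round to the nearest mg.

f = (1/2)^(88/25) ≈ 0.087171; accumulation ratio R = 1/(1−f) ≈ 1.09550.
Loading dose to hit Cmax,ss on first dose: D_load = D_maint·R ≈ 966 × 1.09550 ≈ 1058.25 mg.

1058 mg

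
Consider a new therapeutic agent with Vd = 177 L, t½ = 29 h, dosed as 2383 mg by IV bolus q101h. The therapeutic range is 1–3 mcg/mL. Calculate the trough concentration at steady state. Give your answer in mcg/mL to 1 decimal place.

1.3 mcg/mL

τ/t½ = 101/29 ≈ 3.4828, so fraction remaining f = (1/2)^(101/29) ≈ 0.0895.
At steady state, accumulation factor R = 1/(1 − e^(−kτ)) ≈ 1.0983.
Each bolus raises the concentration by D/Vd = 2383/177 ≈ 13.463 mcg/mL.
Cmax,ss = C₀/(1 − f) ≈ 13.463/0.9105 ≈ 14.786 mcg/mL.
Steady-state trough Cmin,ss = Cmax,ss·f ≈ 14.786 × 0.0895 ≈ 1.323 mcg/mL.
Trough 1.3 mcg/mL vs MEC 1 mcg/mL: adequate.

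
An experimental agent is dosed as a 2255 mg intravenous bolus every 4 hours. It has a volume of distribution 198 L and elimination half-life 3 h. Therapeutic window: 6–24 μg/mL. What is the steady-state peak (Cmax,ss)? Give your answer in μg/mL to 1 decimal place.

18.9 μg/mL

Over one 4-h interval, 4/3 ≈ 1.3333 half-lives elapse, leaving f ≈ 0.3969 of each dose.
At steady state, accumulation factor R = 1/(1 − e^(−kτ)) ≈ 1.6581.
Single-dose peak C₀ = D/Vd = 2255/198 ≈ 11.389 μg/mL.
Steady-state peak Cmax,ss = C₀·R ≈ 11.389 × 1.6581 ≈ 18.884 μg/mL.
Peak 18.9 μg/mL vs MTC 24 μg/mL: below toxic threshold.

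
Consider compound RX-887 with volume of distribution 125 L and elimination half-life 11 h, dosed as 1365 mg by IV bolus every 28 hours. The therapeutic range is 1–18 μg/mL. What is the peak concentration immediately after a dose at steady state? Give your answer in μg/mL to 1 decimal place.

τ/t½ = 28/11 ≈ 2.5455, so fraction remaining f = (1/2)^(28/11) ≈ 0.1713.
At steady state, accumulation factor R = 1/(1 − e^(−kτ)) ≈ 1.2067.
Each bolus raises the concentration by D/Vd = 1365/125 ≈ 10.920 μg/mL.
Cmax,ss = C₀/(1 − f) ≈ 10.920/0.8287 ≈ 13.177 μg/mL.
Peak 13.2 μg/mL vs MTC 18 μg/mL: below toxic threshold.

13.2 μg/mL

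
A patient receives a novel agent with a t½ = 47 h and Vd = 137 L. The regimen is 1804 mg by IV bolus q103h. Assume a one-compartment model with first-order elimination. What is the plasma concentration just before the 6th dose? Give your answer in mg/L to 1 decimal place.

3.7 mg/L

f = (1/2)^(τ/t½) = (1/2)^(103/47) ≈ 0.2189.
C₀ = D/Vd = 1804/137 ≈ 13.168 mg/L.
Before the 6th dose, 5 doses have been given. Superposition: Cmin = C₀·(f + f² + … + f^5).
≈ 13.168 × (0.2189 + 0.0479 + 0.0105 + 0.0023 + 0.0005) ≈ 13.168 × 0.2801 ≈ 3.688 mg/L.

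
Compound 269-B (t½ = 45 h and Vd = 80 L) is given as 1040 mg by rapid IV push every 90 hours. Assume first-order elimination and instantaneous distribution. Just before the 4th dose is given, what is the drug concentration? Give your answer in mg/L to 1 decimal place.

f = (1/2)^(τ/t½) = (1/2)^(90/45) ≈ 0.2500.
C₀ = D/Vd = 1040/80 ≈ 13.000 mg/L.
Before the 4th dose, 3 doses have been given. Superposition: Cmin = C₀·(f + f² + … + f^3).
≈ 13.000 × (0.2500 + 0.0625 + 0.0156) ≈ 13.000 × 0.3281 ≈ 4.265 mg/L.

4.3 mg/L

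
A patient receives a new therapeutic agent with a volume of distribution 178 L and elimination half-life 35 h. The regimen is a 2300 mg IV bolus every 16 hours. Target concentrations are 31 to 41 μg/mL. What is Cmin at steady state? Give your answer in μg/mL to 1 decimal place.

Over one 16-h interval, 16/35 ≈ 0.45714 half-lives elapse, leaving f ≈ 0.7284 of each dose.
Each bolus raises the concentration by D/Vd = 2300/178 ≈ 12.921 μg/mL.
Steady-state trough Cmin,ss = C₀·f/(1−f) ≈ 12.921 × 0.7284/0.2716 ≈ 34.653 μg/mL.
Trough 34.7 μg/mL vs MEC 31 μg/mL: adequate.

34.7 μg/mL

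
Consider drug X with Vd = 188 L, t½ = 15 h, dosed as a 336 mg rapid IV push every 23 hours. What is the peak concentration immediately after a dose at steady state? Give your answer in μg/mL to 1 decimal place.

2.7 μg/mL

Over one 23-h interval, 23/15 ≈ 1.5333 half-lives elapse, leaving f ≈ 0.3455 of each dose.
Accumulation ratio R = 1/(1 − f) ≈ 1/0.6545 ≈ 1.5279.
Each bolus raises the concentration by D/Vd = 336/188 ≈ 1.787 μg/mL.
Steady-state peak Cmax,ss = C₀·R ≈ 1.787 × 1.5279 ≈ 2.730 μg/mL.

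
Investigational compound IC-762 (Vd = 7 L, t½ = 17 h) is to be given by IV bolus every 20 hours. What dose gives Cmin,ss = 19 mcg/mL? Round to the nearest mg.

τ/t½ = 20/17 ≈ 1.1765, so f = (1/2)^(20/17) ≈ 0.442433.
Cmin,ss = (D/Vd)·f/(1−f), so D = Cmin,ss·Vd·(1−f)/f.
D = 19 × 7 × (1−f)/f ≈ 19 × 7 × 1.26023 ≈ 167.61 mg.

168 mg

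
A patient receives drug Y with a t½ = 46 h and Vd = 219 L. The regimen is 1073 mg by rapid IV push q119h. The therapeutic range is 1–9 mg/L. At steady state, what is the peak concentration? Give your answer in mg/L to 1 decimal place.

Over one 119-h interval, 119/46 ≈ 2.587 half-lives elapse, leaving f ≈ 0.1664 of each dose.
Accumulation ratio R = 1/(1 − f) ≈ 1/0.8336 ≈ 1.1996.
Single-dose peak C₀ = D/Vd = 1073/219 ≈ 4.900 mg/L.
Cmax,ss = C₀/(1 − f) ≈ 4.900/0.8336 ≈ 5.878 mg/L.
Peak 5.9 mg/L vs MTC 9 mg/L: below toxic threshold.

5.9 mg/L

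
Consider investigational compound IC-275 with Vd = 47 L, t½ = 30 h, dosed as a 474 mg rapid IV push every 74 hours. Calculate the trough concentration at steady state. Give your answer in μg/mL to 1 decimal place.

k = ln2/t½ = ln2/30 ≈ 0.023105 h⁻¹; fraction remaining f = e^(−kτ) = e^(−0.023105×74) ≈ 0.1809.
Each bolus raises the concentration by D/Vd = 474/47 ≈ 10.085 μg/mL.
Steady-state trough Cmin,ss = C₀·f/(1−f) ≈ 10.085 × 0.1809/0.8191 ≈ 2.227 μg/mL.

2.2 μg/mL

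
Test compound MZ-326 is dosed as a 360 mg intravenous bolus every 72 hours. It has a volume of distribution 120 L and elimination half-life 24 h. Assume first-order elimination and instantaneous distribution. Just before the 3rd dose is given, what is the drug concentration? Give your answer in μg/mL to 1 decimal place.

f = (1/2)^(τ/t½) = (1/2)^(72/24) ≈ 0.1250.
C₀ = D/Vd = 360/120 ≈ 3.000 μg/mL.
Before the 3rd dose, 2 doses have been given. Superposition: Cmin = C₀·(f + f²).
≈ 3.000 × (0.1250 + 0.0156) ≈ 3.000 × 0.1406 ≈ 0.422 μg/mL.

0.4 μg/mL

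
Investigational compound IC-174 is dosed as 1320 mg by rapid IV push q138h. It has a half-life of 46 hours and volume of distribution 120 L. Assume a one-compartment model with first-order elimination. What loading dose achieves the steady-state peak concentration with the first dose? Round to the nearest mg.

1509 mg

f = (1/2)^(138/46) ≈ 0.125000; accumulation ratio R = 1/(1−f) ≈ 1.14286.
Loading dose to hit Cmax,ss on first dose: D_load = D_maint·R ≈ 1320 × 1.14286 ≈ 1508.58 mg.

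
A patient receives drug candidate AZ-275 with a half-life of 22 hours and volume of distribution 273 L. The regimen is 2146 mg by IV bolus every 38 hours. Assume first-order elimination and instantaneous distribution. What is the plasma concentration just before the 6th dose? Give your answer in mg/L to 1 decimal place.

f = (1/2)^(τ/t½) = (1/2)^(38/22) ≈ 0.3020.
C₀ = D/Vd = 2146/273 ≈ 7.861 mg/L.
Before the 6th dose, 5 doses have been given. Superposition: Cmin = C₀·(f + f² + … + f^5).
≈ 7.861 × (0.3020 + 0.0912 + 0.0275 + 0.0083 + 0.0025) ≈ 7.861 × 0.4315 ≈ 3.392 mg/L.

3.4 mg/L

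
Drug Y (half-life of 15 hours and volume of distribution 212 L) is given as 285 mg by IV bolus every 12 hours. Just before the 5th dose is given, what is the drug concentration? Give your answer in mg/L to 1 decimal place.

1.6 mg/L

f = (1/2)^(τ/t½) = (1/2)^(12/15) ≈ 0.5743.
C₀ = D/Vd = 285/212 ≈ 1.344 mg/L.
Before the 5th dose, 4 doses have been given. Superposition: Cmin = C₀·(f + f² + … + f^4).
≈ 1.344 × (0.5743 + 0.3298 + 0.1894 + 0.1088) ≈ 1.344 × 1.2023 ≈ 1.616 mg/L.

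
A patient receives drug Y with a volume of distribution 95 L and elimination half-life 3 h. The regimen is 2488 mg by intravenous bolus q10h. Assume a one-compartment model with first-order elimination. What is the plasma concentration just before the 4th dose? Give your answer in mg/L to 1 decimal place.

f = (1/2)^(τ/t½) = (1/2)^(10/3) ≈ 0.0992.
C₀ = D/Vd = 2488/95 ≈ 26.189 mg/L.
Before the 4th dose, 3 doses have been given. Superposition: Cmin = C₀·(f + f² + … + f^3).
≈ 26.189 × (0.0992 + 0.0098 + 0.0010) ≈ 26.189 × 0.1100 ≈ 2.881 mg/L.

2.9 mg/L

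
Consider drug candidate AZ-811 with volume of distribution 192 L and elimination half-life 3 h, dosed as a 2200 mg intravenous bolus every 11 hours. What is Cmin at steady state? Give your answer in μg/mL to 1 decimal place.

1.0 μg/mL

τ/t½ = 11/3 ≈ 3.6667, so fraction remaining f = (1/2)^(11/3) ≈ 0.0787.
At steady state, accumulation factor R = 1/(1 − e^(−kτ)) ≈ 1.0854.
Each bolus raises the concentration by D/Vd = 2200/192 ≈ 11.458 μg/mL.
Cmax,ss = C₀/(1 − f) ≈ 11.458/0.9213 ≈ 12.437 μg/mL.
One interval later, Cmin,ss = Cmax,ss·e^(−kτ) ≈ 12.437 × 0.0787 ≈ 0.979 μg/mL.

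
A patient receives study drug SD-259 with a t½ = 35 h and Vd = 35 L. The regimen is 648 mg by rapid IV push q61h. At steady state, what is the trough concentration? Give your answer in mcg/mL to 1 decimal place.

Over one 61-h interval, 61/35 ≈ 1.7429 half-lives elapse, leaving f ≈ 0.2988 of each dose.
Accumulation ratio R = 1/(1 − f) ≈ 1/0.7012 ≈ 1.4261.
Each bolus raises the concentration by D/Vd = 648/35 ≈ 18.514 mcg/mL.
Steady-state peak Cmax,ss = C₀·R ≈ 18.514 × 1.4261 ≈ 26.403 mcg/mL.
One interval later, Cmin,ss = Cmax,ss·e^(−kτ) ≈ 26.403 × 0.2988 ≈ 7.889 mcg/mL.

7.9 mcg/mL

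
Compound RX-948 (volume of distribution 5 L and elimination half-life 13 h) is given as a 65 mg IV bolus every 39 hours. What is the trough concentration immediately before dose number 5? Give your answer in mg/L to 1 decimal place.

f = (1/2)^(τ/t½) = (1/2)^(39/13) ≈ 0.1250.
C₀ = D/Vd = 65/5 ≈ 13.000 mg/L.
Before the 5th dose, 4 doses have been given. Superposition: Cmin = C₀·(f + f² + … + f^4).
≈ 13.000 × (0.1250 + 0.0156 + 0.0020 + 0.0002) ≈ 13.000 × 0.1428 ≈ 1.856 mg/L.

1.9 mg/L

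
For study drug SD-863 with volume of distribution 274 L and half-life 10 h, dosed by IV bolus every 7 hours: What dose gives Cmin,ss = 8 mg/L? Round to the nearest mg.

1369 mg

τ/t½ = 7/10 ≈ 0.7, so f = (1/2)^(7/10) ≈ 0.615572.
Cmin,ss = (D/Vd)·f/(1−f), so D = Cmin,ss·Vd·(1−f)/f.
D = 8 × 274 × (1−f)/f ≈ 8 × 274 × 0.62451 ≈ 1368.93 mg.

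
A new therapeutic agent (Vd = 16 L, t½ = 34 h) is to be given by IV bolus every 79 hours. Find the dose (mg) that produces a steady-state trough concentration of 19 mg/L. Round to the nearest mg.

1218 mg

τ/t½ = 79/34 ≈ 2.3235, so f = (1/2)^(79/34) ≈ 0.199778.
Cmin,ss = (D/Vd)·f/(1−f), so D = Cmin,ss·Vd·(1−f)/f.
D = 19 × 16 × (1−f)/f ≈ 19 × 16 × 4.00556 ≈ 1217.69 mg.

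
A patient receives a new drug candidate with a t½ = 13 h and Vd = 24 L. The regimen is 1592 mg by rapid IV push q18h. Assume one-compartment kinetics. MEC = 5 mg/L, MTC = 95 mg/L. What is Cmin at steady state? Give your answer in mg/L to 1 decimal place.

41.2 mg/L

k = ln2/t½ = ln2/13 ≈ 0.053319 h⁻¹; fraction remaining f = e^(−kτ) = e^(−0.053319×18) ≈ 0.3830.
Accumulation ratio R = 1/(1 − f) ≈ 1/0.6170 ≈ 1.6207.
Single-dose peak C₀ = D/Vd = 1592/24 ≈ 66.333 mg/L.
Cmax,ss = C₀/(1 − f) ≈ 66.333/0.6170 ≈ 107.509 mg/L.
Steady-state trough Cmin,ss = Cmax,ss·f ≈ 107.509 × 0.3830 ≈ 41.176 mg/L.
Trough 41.2 mg/L vs MEC 5 mg/L: adequate.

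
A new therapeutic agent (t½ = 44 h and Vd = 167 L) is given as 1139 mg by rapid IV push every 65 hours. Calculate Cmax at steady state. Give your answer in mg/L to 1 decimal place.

10.6 mg/L

τ/t½ = 65/44 ≈ 1.4773, so fraction remaining f = (1/2)^(65/44) ≈ 0.3592.
At steady state, accumulation factor R = 1/(1 − e^(−kτ)) ≈ 1.5605.
Each bolus raises the concentration by D/Vd = 1139/167 ≈ 6.820 mg/L.
Cmax,ss = C₀/(1 − f) ≈ 6.820/0.6408 ≈ 10.643 mg/L.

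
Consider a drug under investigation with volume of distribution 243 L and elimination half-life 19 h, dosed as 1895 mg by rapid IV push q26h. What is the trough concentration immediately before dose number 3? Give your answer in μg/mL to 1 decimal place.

f = (1/2)^(τ/t½) = (1/2)^(26/19) ≈ 0.3873.
C₀ = D/Vd = 1895/243 ≈ 7.798 μg/mL.
Before the 3rd dose, 2 doses have been given. Superposition: Cmin = C₀·(f + f²).
≈ 7.798 × (0.3873 + 0.1500) ≈ 7.798 × 0.5373 ≈ 4.190 μg/mL.

4.2 μg/mL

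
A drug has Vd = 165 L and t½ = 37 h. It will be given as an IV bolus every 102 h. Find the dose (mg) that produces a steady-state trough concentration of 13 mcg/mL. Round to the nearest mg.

τ/t½ = 102/37 ≈ 2.7568, so f = (1/2)^(102/37) ≈ 0.147956.
Cmin,ss = (D/Vd)·f/(1−f), so D = Cmin,ss·Vd·(1−f)/f.
D = 13 × 165 × (1−f)/f ≈ 13 × 165 × 5.75877 ≈ 12352.56 mg.

12353 mg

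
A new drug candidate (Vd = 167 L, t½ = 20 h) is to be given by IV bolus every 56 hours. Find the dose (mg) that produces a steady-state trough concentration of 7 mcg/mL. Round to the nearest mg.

6972 mg

τ/t½ = 56/20 ≈ 2.8, so f = (1/2)^(56/20) ≈ 0.143587.
Cmin,ss = (D/Vd)·f/(1−f), so D = Cmin,ss·Vd·(1−f)/f.
D = 7 × 167 × (1−f)/f ≈ 7 × 167 × 5.96442 ≈ 6972.41 mg.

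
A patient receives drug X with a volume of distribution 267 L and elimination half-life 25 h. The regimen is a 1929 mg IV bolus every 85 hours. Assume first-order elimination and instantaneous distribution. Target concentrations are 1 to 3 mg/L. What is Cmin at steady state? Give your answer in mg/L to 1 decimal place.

0.8 mg/L

τ/t½ = 85/25 ≈ 3.4, so fraction remaining f = (1/2)^(85/25) ≈ 0.0947.
Accumulation ratio R = 1/(1 − f) ≈ 1/0.9053 ≈ 1.1046.
Each bolus raises the concentration by D/Vd = 1929/267 ≈ 7.225 mg/L.
Cmax,ss = C₀/(1 − f) ≈ 7.225/0.9053 ≈ 7.981 mg/L.
One interval later, Cmin,ss = Cmax,ss·e^(−kτ) ≈ 7.981 × 0.0947 ≈ 0.756 mg/L.
Trough 0.8 mg/L vs MEC 1 mg/L: subtherapeutic.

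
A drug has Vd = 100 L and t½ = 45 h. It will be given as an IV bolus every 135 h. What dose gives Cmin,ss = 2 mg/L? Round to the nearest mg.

τ/t½ = 135/45 ≈ 3, so f = (1/2)^(135/45) ≈ 0.125000.
Cmin,ss = (D/Vd)·f/(1−f), so D = Cmin,ss·Vd·(1−f)/f.
D = 2 × 100 × (1−f)/f ≈ 2 × 100 × 7.00000 ≈ 1400.00 mg.

1400 mg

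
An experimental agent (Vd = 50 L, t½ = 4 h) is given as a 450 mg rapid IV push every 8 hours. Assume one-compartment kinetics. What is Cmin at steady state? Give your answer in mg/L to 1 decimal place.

3.0 mg/L

τ = 8 h = 2 half-lives, so f = (1/2)^2 = 0.25.
At steady state, R = 1/(1 − 0.25) = 4/3.
Single-dose peak C₀ = D/Vd = 450/50 = 9 mg/L.
Steady-state peak Cmax,ss = C₀·R = 9 × 4/3 ≈ 12.000 mg/L.
Steady-state trough Cmin,ss = Cmax,ss·f ≈ 12.000 × 0.25 ≈ 3.000 mg/L.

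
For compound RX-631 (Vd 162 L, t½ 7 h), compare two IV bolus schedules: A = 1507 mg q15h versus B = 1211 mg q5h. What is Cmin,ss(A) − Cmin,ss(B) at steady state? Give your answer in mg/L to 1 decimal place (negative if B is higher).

Regimen A: f = (1/2)^(15/7) ≈ 0.2264; Cmin,ss = (1507/162)·f/(1−f) ≈ 2.722 mg/L.
Regimen B: f = (1/2)^(5/7) ≈ 0.6095; Cmin,ss = (1211/162)·f/(1−f) ≈ 11.668 mg/L.
Difference ≈ 2.722 − 11.668 ≈ -8.946 mg/L.

-8.9 mg/L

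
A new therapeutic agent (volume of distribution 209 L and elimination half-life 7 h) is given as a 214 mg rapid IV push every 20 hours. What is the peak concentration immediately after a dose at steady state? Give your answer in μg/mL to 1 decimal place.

k = ln2/t½ = ln2/7 ≈ 0.099021 h⁻¹; fraction remaining f = e^(−kτ) = e^(−0.099021×20) ≈ 0.1380.
At steady state, accumulation factor R = 1/(1 − e^(−kτ)) ≈ 1.1601.
Single-dose peak C₀ = D/Vd = 214/209 ≈ 1.024 μg/mL.
Steady-state peak Cmax,ss = C₀·R ≈ 1.024 × 1.1601 ≈ 1.188 μg/mL.

1.2 μg/mL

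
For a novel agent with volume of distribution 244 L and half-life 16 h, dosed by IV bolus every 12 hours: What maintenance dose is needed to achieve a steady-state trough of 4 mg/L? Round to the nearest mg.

665 mg

τ/t½ = 12/16 ≈ 0.75, so f = (1/2)^(12/16) ≈ 0.594604.
Cmin,ss = (D/Vd)·f/(1−f), so D = Cmin,ss·Vd·(1−f)/f.
D = 4 × 244 × (1−f)/f ≈ 4 × 244 × 0.68179 ≈ 665.43 mg.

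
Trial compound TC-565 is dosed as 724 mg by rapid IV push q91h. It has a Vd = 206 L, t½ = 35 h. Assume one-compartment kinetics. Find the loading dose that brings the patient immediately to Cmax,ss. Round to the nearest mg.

867 mg

f = (1/2)^(91/35) ≈ 0.164938; accumulation ratio R = 1/(1−f) ≈ 1.19752.
Loading dose to hit Cmax,ss on first dose: D_load = D_maint·R ≈ 724 × 1.19752 ≈ 867.00 mg.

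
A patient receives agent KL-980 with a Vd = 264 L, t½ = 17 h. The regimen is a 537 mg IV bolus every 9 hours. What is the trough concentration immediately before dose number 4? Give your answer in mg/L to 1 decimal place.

f = (1/2)^(τ/t½) = (1/2)^(9/17) ≈ 0.6928.
C₀ = D/Vd = 537/264 ≈ 2.034 mg/L.
Before the 4th dose, 3 doses have been given. Superposition: Cmin = C₀·(f + f² + … + f^3).
≈ 2.034 × (0.6928 + 0.4800 + 0.3325) ≈ 2.034 × 1.5053 ≈ 3.062 mg/L.

3.1 mg/L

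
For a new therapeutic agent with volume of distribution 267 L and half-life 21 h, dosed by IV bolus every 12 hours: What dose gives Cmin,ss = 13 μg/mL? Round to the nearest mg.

1687 mg

τ/t½ = 12/21 ≈ 0.57143, so f = (1/2)^(12/21) ≈ 0.672950.
Cmin,ss = (D/Vd)·f/(1−f), so D = Cmin,ss·Vd·(1−f)/f.
D = 13 × 267 × (1−f)/f ≈ 13 × 267 × 0.48599 ≈ 1686.87 mg.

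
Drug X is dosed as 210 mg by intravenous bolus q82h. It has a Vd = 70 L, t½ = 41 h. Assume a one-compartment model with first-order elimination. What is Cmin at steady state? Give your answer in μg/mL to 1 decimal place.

The dosing interval is 2 half-lives, so f = 2^(−2) = 0.25.
At steady state, R = 1/(1 − 0.25) = 4/3.
Single-dose peak C₀ = D/Vd = 210/70 = 3 μg/mL.
Steady-state peak Cmax,ss = C₀·R = 3 × 4/3 ≈ 4.000 μg/mL.
Steady-state trough Cmin,ss = Cmax,ss·f ≈ 4.000 × 0.25 ≈ 1.000 μg/mL.

1.0 μg/mL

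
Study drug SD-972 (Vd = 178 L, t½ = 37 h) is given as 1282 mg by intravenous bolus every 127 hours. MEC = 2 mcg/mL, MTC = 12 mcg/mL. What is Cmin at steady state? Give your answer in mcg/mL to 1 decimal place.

0.7 mcg/mL

Over one 127-h interval, 127/37 ≈ 3.4324 half-lives elapse, leaving f ≈ 0.0926 of each dose.
Accumulation ratio R = 1/(1 − f) ≈ 1/0.9074 ≈ 1.1020.
Each bolus raises the concentration by D/Vd = 1282/178 ≈ 7.202 mcg/mL.
Cmax,ss = C₀/(1 − f) ≈ 7.202/0.9074 ≈ 7.937 mcg/mL.
One interval later, Cmin,ss = Cmax,ss·e^(−kτ) ≈ 7.937 × 0.0926 ≈ 0.735 mcg/mL.
Trough 0.7 mcg/mL vs MEC 2 mcg/mL: subtherapeutic.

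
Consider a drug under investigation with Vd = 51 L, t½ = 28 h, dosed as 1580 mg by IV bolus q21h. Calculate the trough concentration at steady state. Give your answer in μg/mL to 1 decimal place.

τ/t½ = 21/28 ≈ 0.75, so fraction remaining f = (1/2)^(21/28) ≈ 0.5946.
Each bolus raises the concentration by D/Vd = 1580/51 ≈ 30.980 μg/mL.
Steady-state trough Cmin,ss = C₀·f/(1−f) ≈ 30.980 × 0.5946/0.4054 ≈ 45.438 μg/mL.

45.4 μg/mL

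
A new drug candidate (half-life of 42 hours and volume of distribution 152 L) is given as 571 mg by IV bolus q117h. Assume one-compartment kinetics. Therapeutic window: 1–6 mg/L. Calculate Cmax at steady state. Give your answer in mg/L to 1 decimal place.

τ/t½ = 117/42 ≈ 2.7857, so fraction remaining f = (1/2)^(117/42) ≈ 0.1450.
At steady state, accumulation factor R = 1/(1 − e^(−kτ)) ≈ 1.1696.
Each bolus raises the concentration by D/Vd = 571/152 ≈ 3.757 mg/L.
Cmax,ss = C₀/(1 − f) ≈ 3.757/0.8550 ≈ 4.394 mg/L.
Peak 4.4 mg/L vs MTC 6 mg/L: below toxic threshold.

4.4 mg/L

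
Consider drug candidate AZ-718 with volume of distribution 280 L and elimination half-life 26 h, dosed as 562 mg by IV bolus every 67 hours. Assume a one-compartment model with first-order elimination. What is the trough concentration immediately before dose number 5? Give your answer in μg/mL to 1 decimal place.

f = (1/2)^(τ/t½) = (1/2)^(67/26) ≈ 0.1676.
C₀ = D/Vd = 562/280 ≈ 2.007 μg/mL.
Before the 5th dose, 4 doses have been given. Superposition: Cmin = C₀·(f + f² + … + f^4).
≈ 2.007 × (0.1676 + 0.0281 + 0.0047 + 0.0008) ≈ 2.007 × 0.2012 ≈ 0.404 μg/mL.

0.4 μg/mL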